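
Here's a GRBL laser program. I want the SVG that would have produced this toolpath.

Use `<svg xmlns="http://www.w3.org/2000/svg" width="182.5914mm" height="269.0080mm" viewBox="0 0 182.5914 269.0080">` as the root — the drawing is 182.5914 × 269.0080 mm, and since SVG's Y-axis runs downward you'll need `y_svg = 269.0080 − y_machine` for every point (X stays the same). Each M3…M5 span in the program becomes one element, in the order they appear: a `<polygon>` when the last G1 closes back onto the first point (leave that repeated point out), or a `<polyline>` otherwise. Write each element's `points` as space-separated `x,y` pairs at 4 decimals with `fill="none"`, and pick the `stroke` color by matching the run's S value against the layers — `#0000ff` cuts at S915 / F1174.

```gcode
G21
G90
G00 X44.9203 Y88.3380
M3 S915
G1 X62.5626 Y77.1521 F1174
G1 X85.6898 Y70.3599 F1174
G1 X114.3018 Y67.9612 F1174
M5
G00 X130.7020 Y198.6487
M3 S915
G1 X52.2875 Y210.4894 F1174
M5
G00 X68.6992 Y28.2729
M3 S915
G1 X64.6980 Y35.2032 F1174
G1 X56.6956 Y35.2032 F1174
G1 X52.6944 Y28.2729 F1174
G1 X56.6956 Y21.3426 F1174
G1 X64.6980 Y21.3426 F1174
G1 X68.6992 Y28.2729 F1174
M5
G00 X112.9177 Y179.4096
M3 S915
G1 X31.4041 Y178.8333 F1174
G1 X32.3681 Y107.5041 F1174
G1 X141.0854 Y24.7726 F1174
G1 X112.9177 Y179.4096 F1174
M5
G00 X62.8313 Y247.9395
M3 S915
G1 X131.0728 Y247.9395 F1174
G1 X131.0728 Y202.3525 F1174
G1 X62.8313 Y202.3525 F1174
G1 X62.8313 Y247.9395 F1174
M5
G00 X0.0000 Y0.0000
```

Each laser-on run becomes one SVG element. Flip Y back into SVG space with y_svg = 269.0080 − y_machine. Every run uses S915, so all elements get stroke `#0000ff` (cut).

Run 1: The run is open, so emit a `<polyline>` with points (Y-flipped): 44.9203,180.6700 62.5626,191.8559 85.6898,198.6481 114.3018,201.0468.

Run 2: The run is open, so emit a `<polyline>` with points (Y-flipped): 130.7020,70.3593 52.2875,58.5186.

Run 3: The run returns to its start, so emit a `<polygon>` with points (Y-flipped): 68.6992,240.7351 64.6980,233.8048 56.6956,233.8048 52.6944,240.7351 56.6956,247.6654 64.6980,247.6654.

Run 4: The run returns to its start, so emit a `<polygon>` with points (Y-flipped): 112.9177,89.5984 31.4041,90.1747 32.3681,161.5039 141.0854,244.2354.

Run 5: The run returns to its start, so emit a `<polygon>` with points (Y-flipped): 62.8313,21.0685 131.0728,21.0685 131.0728,66.6555 62.8313,66.6555.

<svg xmlns="http://www.w3.org/2000/svg" width="182.5914mm" height="269.0080mm" viewBox="0 0 182.5914 269.0080">
  <polyline points="44.9203,180.6700 62.5626,191.8559 85.6898,198.6481 114.3018,201.0468" fill="none" stroke="#0000ff"/>
  <polyline points="130.7020,70.3593 52.2875,58.5186" fill="none" stroke="#0000ff"/>
  <polygon points="68.6992,240.7351 64.6980,233.8048 56.6956,233.8048 52.6944,240.7351 56.6956,247.6654 64.6980,247.6654" fill="none" stroke="#0000ff"/>
  <polygon points="112.9177,89.5984 31.4041,90.1747 32.3681,161.5039 141.0854,244.2354" fill="none" stroke="#0000ff"/>
  <polygon points="62.8313,21.0685 131.0728,21.0685 131.0728,66.6555 62.8313,66.6555" fill="none" stroke="#0000ff"/>
</svg>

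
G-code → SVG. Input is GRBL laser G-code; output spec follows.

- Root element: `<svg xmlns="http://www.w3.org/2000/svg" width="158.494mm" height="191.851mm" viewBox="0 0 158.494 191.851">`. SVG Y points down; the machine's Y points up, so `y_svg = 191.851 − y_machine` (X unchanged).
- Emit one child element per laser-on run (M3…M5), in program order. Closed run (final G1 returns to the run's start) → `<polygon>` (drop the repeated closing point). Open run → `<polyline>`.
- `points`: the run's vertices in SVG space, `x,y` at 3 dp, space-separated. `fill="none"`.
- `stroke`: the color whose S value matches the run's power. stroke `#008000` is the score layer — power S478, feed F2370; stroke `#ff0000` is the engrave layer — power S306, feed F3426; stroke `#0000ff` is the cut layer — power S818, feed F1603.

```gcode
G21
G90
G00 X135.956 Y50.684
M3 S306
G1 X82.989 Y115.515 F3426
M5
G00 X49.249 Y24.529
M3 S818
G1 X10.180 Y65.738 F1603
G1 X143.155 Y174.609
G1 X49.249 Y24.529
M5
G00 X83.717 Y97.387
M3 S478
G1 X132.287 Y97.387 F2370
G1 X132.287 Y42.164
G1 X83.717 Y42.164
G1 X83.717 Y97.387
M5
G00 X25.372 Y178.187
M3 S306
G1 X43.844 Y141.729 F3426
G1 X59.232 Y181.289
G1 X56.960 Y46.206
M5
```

<svg xmlns="http://www.w3.org/2000/svg" width="158.494mm" height="191.851mm" viewBox="0 0 158.494 191.851">
  <polyline points="135.956,141.167 82.989,76.336" fill="none" stroke="#ff0000"/>
  <polygon points="49.249,167.322 10.180,126.113 143.155,17.242" fill="none" stroke="#0000ff"/>
  <polygon points="83.717,94.464 132.287,94.464 132.287,149.687 83.717,149.687" fill="none" stroke="#008000"/>
  <polyline points="25.372,13.664 43.844,50.122 59.232,10.562 56.960,145.645" fill="none" stroke="#ff0000"/>
</svg>

Machine Y-up, SVG Y-down with viewBox height 191.851, so y_svg = 191.851 − y_machine; X carries over.

Run 1: the run's S306 means `#ff0000` (engrave). The run is open, so emit a `<polyline>` with points (Y-flipped): 135.956,141.167 82.989,76.336.

Run 2: power S818 maps to stroke `#0000ff` (cut). The run returns to its start, so emit a `<polygon>` with points (Y-flipped): 49.249,167.322 10.180,126.113 143.155,17.242.

Run 3: S478 ⇒ score layer `#008000`. The run returns to its start, so emit a `<polygon>` with points (Y-flipped): 83.717,94.464 132.287,94.464 132.287,149.687 83.717,149.687.

Run 4: power S306 maps to stroke `#ff0000` (engrave). The run is open, so emit a `<polyline>` with points (Y-flipped): 25.372,13.664 43.844,50.122 59.232,10.562 56.960,145.645.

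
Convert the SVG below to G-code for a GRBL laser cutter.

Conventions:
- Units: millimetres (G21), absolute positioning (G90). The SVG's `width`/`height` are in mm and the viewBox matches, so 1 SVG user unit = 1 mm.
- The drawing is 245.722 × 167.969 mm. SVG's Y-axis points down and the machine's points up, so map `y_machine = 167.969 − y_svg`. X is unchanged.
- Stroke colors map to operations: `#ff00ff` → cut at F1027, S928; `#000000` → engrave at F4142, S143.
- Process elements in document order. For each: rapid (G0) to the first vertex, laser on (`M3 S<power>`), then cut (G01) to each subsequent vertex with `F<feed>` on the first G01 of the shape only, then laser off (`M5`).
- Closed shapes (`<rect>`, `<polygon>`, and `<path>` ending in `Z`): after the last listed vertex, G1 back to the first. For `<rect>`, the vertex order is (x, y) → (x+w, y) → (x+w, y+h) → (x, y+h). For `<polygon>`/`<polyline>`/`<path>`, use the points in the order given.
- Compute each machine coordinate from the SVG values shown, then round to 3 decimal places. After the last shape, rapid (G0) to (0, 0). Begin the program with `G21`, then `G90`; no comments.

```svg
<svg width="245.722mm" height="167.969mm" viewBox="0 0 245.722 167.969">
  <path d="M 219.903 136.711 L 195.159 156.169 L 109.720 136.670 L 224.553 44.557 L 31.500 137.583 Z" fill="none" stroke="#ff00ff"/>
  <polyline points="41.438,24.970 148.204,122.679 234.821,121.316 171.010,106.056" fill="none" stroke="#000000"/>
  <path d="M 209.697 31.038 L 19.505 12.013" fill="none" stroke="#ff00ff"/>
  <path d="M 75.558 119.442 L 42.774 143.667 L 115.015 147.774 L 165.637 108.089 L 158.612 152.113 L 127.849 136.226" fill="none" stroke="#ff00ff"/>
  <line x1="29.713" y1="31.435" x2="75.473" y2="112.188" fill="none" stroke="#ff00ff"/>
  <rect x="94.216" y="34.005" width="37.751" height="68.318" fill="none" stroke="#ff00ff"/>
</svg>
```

viewBox `0 0 245.722 167.969` with mm width/height → 1 unit = 1 mm. Flip: y_m = 167.969 − y_svg.

**Shape 1** — `<path>` closed polygon, stroke `#ff00ff` → cut (S928, F1027). Machine vertices: (219.903,31.258) → (195.159,11.800) → (109.720,31.299) → (224.553,123.412) → (31.500,30.386) → (219.903,31.258). Closed: final G1 returns to the first vertex.

**Shape 2** — `<polyline>` open polyline, stroke `#000000` → engrave (S143, F4142). Machine vertices: (41.438,142.999) → (148.204,45.290) → (234.821,46.653) → (171.010,61.913). Open path.

**Shape 3** — `<path>` line segment, stroke `#ff00ff` → cut (S928, F1027). Machine vertices: (209.697,136.931) → (19.505,155.956). Open path.

**Shape 4** — `<path>` open polyline, stroke `#ff00ff` → cut (S928, F1027). Machine vertices: (75.558,48.527) → (42.774,24.302) → (115.015,20.195) → (165.637,59.880) → (158.612,15.856) → (127.849,31.743). Open path.

**Shape 5** — `<line>` line segment, stroke `#ff00ff` → cut (S928, F1027). Machine vertices: (29.713,136.534) → (75.473,55.781). Open path.

**Shape 6** — `<rect>` rectangle, stroke `#ff00ff` → cut (S928, F1027). Machine vertices: (94.216,133.964) → (131.967,133.964) → (131.967,65.646) → (94.216,65.646) → (94.216,133.964). Closed: final G1 returns to the first vertex.

G21
G90
G0 X219.903 Y31.258
M3 S928
G01 X195.159 Y11.800 F1027
G01 X109.720 Y31.299
G01 X224.553 Y123.412
G01 X31.500 Y30.386
G01 X219.903 Y31.258
M5
G0 X41.438 Y142.999
M3 S143
G01 X148.204 Y45.290 F4142
G01 X234.821 Y46.653
G01 X171.010 Y61.913
M5
G0 X209.697 Y136.931
M3 S928
G01 X19.505 Y155.956 F1027
M5
G0 X75.558 Y48.527
M3 S928
G01 X42.774 Y24.302 F1027
G01 X115.015 Y20.195
G01 X165.637 Y59.880
G01 X158.612 Y15.856
G01 X127.849 Y31.743
M5
G0 X29.713 Y136.534
M3 S928
G01 X75.473 Y55.781 F1027
M5
G0 X94.216 Y133.964
M3 S928
G01 X131.967 Y133.964 F1027
G01 X131.967 Y65.646
G01 X94.216 Y65.646
G01 X94.216 Y133.964
M5
G0 X0.000 Y0.000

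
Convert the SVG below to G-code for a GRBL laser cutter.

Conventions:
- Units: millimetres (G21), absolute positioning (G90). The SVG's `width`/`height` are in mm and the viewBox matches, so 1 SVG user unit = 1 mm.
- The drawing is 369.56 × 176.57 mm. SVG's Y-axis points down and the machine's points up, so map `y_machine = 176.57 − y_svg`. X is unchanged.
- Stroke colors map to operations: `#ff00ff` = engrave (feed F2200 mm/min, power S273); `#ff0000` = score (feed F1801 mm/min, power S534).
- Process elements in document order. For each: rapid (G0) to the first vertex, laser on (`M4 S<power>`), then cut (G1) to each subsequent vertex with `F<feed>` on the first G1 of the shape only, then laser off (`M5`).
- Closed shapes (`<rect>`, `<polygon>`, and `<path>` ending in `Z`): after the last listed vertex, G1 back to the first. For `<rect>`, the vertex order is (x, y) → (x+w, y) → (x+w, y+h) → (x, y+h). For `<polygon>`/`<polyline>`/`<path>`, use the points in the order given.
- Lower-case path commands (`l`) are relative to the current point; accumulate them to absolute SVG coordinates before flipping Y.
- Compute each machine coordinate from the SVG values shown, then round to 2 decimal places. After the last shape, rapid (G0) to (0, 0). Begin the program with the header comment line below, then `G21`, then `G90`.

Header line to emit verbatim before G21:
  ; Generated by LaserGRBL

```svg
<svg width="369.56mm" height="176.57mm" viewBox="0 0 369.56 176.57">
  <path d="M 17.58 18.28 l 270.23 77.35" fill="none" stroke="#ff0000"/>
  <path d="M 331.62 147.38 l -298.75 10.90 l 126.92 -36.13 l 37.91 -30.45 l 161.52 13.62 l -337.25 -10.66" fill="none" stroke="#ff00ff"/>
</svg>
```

; Generated by LaserGRBL
G21
G90
G0 X17.58 Y158.29
M4 S534
G1 X287.81 Y80.94 F1801
M5
G0 X331.62 Y29.19
M4 S273
G1 X32.87 Y18.29 F2200
G1 X159.79 Y54.42
G1 X197.70 Y84.87
G1 X359.22 Y71.25
G1 X21.97 Y81.91
M5
G0 X0.00 Y0.00

Since the viewBox matches the mm dimensions, user units are millimetres directly. The only transform is the Y-flip y_m = 176.57 − y_svg.

Shape 1 is a line segment drawn with `<path>`. Its stroke #ff0000 means score at S534, F1801. After flipping Y the toolpath is (17.58,158.29) → (287.81,80.94).

Shape 2 is a open polyline drawn with `<path>`. Its stroke #ff00ff means engrave at S273, F2200. After flipping Y the toolpath is (331.62,29.19) → (32.87,18.29) → (159.79,54.42) → (197.70,84.87) → (359.22,71.25) → (21.97,81.91).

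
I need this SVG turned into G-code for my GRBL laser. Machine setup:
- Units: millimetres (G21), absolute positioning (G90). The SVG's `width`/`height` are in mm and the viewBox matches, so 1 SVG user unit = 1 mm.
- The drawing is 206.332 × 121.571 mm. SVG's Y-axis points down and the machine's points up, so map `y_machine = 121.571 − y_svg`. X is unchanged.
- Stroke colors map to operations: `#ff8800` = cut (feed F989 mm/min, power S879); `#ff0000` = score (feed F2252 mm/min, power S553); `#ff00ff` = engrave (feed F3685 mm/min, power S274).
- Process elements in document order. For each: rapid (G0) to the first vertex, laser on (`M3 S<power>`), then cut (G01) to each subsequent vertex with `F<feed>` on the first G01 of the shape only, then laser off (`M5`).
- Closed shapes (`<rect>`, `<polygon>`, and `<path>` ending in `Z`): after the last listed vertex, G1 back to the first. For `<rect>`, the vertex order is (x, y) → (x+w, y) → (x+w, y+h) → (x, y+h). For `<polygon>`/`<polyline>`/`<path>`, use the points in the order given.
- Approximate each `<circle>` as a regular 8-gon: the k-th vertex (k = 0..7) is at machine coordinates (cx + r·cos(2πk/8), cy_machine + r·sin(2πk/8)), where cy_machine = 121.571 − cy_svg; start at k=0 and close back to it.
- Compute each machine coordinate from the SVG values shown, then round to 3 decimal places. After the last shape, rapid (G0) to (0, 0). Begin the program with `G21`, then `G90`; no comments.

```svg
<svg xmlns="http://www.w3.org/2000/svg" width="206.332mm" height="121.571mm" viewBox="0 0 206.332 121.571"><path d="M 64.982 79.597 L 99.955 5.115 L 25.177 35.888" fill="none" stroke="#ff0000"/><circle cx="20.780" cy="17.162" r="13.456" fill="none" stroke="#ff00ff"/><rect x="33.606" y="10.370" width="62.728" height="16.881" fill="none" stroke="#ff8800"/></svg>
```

G21
G90
G0 X64.982 Y41.974
M3 S553
G01 X99.955 Y116.456 F2252
G01 X25.177 Y85.683
M5
G0 X34.236 Y104.409
M3 S274
G01 X30.295 Y113.924 F3685
G01 X20.780 Y117.865
G01 X11.265 Y113.924
G01 X7.324 Y104.409
G01 X11.265 Y94.894
G01 X20.780 Y90.953
G01 X30.295 Y94.894
G01 X34.236 Y104.409
M5
G0 X33.606 Y111.201
M3 S879
G01 X96.334 Y111.201 F989
G01 X96.334 Y94.320
G01 X33.606 Y94.320
G01 X33.606 Y111.201
M5
G0 X0.000 Y0.000

viewBox `0 0 206.332 121.571` with mm width/height → 1 unit = 1 mm. Flip: y_m = 121.571 − y_svg.

**Shape 1** — `<path>` open polyline, stroke `#ff0000` → score (S553, F2252). Machine vertices: (64.982,41.974) → (99.955,116.456) → (25.177,85.683). Open path.

**Shape 2** — `<circle>` circle, stroke `#ff00ff` → engrave (S274, F3685). Machine vertices: (34.236,104.409) → (30.295,113.924) → (20.780,117.865) → (11.265,113.924) → (7.324,104.409) → (11.265,94.894) → (20.780,90.953) → (30.295,94.894) → (34.236,104.409). Closed: final G1 returns to the first vertex.

**Shape 3** — `<rect>` rectangle, stroke `#ff8800` → cut (S879, F989). Machine vertices: (33.606,111.201) → (96.334,111.201) → (96.334,94.320) → (33.606,94.320) → (33.606,111.201). Closed: final G1 returns to the first vertex.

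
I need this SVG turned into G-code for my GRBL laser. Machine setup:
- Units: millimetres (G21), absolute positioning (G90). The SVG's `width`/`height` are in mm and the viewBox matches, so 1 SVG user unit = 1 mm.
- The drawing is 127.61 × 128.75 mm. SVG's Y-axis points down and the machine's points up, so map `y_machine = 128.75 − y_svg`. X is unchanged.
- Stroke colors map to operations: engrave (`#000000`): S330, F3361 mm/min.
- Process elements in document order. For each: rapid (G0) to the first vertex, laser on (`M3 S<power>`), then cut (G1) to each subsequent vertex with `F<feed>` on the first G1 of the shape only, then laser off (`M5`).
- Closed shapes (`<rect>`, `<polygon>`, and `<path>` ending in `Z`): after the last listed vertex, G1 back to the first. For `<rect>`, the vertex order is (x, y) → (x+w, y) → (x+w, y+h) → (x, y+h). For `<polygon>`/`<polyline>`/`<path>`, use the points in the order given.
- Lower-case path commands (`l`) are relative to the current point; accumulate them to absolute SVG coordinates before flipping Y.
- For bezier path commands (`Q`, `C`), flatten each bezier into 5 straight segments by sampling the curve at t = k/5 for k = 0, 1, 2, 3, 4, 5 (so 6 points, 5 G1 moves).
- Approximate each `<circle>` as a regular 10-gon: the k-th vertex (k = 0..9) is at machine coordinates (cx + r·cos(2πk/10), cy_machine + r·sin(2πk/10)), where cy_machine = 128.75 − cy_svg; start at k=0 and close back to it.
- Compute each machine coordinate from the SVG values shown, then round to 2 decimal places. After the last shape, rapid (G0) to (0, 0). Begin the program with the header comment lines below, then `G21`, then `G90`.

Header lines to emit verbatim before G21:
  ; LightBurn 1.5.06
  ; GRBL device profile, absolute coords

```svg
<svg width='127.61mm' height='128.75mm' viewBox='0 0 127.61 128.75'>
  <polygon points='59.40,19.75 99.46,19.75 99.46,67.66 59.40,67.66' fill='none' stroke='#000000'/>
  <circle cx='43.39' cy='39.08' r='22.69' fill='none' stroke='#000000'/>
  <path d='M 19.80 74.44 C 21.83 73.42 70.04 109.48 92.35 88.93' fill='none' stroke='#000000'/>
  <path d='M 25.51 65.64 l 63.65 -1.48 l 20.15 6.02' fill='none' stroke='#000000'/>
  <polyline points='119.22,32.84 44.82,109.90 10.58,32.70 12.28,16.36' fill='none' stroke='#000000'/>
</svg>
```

; LightBurn 1.5.06
; GRBL device profile, absolute coords
G21
G90
G0 X59.40 Y109.00
M3 S330
G1 X99.46 Y109.00 F3361
G1 X99.46 Y61.09
G1 X59.40 Y61.09
G1 X59.40 Y109.00
M5
G0 X66.08 Y89.67
M3 S330
G1 X61.75 Y103.01 F3361
G1 X50.40 Y111.25
G1 X36.38 Y111.25
G1 X25.03 Y103.01
G1 X20.70 Y89.67
G1 X25.03 Y76.33
G1 X36.38 Y68.09
G1 X50.40 Y68.09
G1 X61.75 Y76.33
G1 X66.08 Y89.67
M5
G0 X19.80 Y54.31
M3 S330
G1 X25.98 Y51.22 F3361
G1 X39.79 Y43.73
G1 X57.76 Y36.34
G1 X76.43 Y33.53
G1 X92.35 Y39.82
M5
G0 X25.51 Y63.11
M3 S330
G1 X89.16 Y64.59 F3361
G1 X109.31 Y58.57
M5
G0 X119.22 Y95.91
M3 S330
G1 X44.82 Y18.85 F3361
G1 X10.58 Y96.05
G1 X12.28 Y112.39
M5
G0 X0.00 Y0.00

viewBox `0 0 127.61 128.75` with mm width/height → 1 unit = 1 mm. Flip: y_m = 128.75 − y_svg.

**Shape 1** — `<polygon>` rectangle, stroke `#000000` → engrave (S330, F3361). Machine vertices: (59.40,109.00) → (99.46,109.00) → (99.46,61.09) → (59.40,61.09) → (59.40,109.00). Closed: final G1 returns to the first vertex.

**Shape 2** — `<circle>` circle, stroke `#000000` → engrave (S330, F3361). Machine vertices: (66.08,89.67) → (61.75,103.01) → (50.40,111.25) → (36.38,111.25) → (25.03,103.01) → (20.70,89.67) → (25.03,76.33) → (36.38,68.09) → (50.40,68.09) → (61.75,76.33) → (66.08,89.67). Closed: final G1 returns to the first vertex.

**Shape 3** — `<path>` cubic bezier, stroke `#000000` → engrave (S330, F3361). Control points (SVG): P0=(19.80,74.44), P1=(21.83,73.42), P2=(70.04,109.48), P3=(92.35,88.93); sampled at t=k/5. Machine vertices: (19.80,54.31) → (25.98,51.22) → (39.79,43.73) → (57.76,36.34) → (76.43,33.53) → (92.35,39.82). Open path.

**Shape 4** — `<path>` open polyline, stroke `#000000` → engrave (S330, F3361). Machine vertices: (25.51,63.11) → (89.16,64.59) → (109.31,58.57). Open path.

**Shape 5** — `<polyline>` open polyline, stroke `#000000` → engrave (S330, F3361). Machine vertices: (119.22,95.91) → (44.82,18.85) → (10.58,96.05) → (12.28,112.39). Open path.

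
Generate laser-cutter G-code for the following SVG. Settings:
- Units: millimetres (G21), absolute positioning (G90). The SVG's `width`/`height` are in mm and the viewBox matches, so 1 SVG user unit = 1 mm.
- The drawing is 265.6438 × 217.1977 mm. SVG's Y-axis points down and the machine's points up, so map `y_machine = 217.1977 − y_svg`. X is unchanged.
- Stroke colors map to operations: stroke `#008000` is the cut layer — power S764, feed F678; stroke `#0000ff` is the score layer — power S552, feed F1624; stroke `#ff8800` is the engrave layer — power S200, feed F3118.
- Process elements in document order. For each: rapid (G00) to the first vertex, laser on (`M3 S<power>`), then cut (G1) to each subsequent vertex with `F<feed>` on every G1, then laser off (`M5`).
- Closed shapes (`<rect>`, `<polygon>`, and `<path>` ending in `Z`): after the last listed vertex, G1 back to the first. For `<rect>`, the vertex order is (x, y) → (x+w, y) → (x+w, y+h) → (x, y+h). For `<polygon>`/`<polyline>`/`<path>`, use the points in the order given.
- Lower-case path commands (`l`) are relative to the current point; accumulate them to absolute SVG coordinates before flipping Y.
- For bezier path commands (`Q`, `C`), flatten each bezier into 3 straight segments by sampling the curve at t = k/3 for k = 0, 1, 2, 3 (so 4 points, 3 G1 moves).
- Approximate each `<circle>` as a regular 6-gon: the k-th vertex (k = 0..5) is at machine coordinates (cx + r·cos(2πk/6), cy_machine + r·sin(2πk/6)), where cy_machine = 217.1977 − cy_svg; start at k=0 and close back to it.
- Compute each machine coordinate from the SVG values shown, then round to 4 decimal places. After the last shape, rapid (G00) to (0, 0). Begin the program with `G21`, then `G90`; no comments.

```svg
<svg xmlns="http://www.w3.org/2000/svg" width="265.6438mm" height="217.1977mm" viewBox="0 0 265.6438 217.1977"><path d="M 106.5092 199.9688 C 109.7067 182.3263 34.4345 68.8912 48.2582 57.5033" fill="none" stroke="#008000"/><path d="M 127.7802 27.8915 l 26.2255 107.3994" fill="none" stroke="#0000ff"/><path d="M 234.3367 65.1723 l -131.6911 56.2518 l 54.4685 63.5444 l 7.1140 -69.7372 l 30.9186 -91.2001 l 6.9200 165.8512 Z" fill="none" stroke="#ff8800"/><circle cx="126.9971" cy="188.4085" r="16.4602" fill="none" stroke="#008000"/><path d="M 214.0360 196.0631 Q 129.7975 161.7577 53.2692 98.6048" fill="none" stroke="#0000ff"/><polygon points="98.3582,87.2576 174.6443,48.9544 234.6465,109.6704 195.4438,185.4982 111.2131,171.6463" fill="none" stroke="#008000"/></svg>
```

Since the viewBox matches the mm dimensions, user units are millimetres directly. The only transform is the Y-flip y_m = 217.1977 − y_svg.

Shape 1 is a cubic bezier drawn with `<path>`. Its stroke #008000 means cut at S764, F678. After flipping Y the toolpath is (106.5092,17.2289) → (89.7563,59.4749) → (57.9270,121.6182) → (48.2582,159.6944).

Shape 2 is a line segment drawn with `<path>`. Its stroke #0000ff means score at S552, F1624. After flipping Y the toolpath is (127.7802,189.3062) → (154.0057,81.9068).

Shape 3 is a closed polygon drawn with `<path>`. Its stroke #ff8800 means engrave at S200, F3118. After flipping Y the toolpath is (234.3367,152.0254) → (102.6456,95.7736) → (157.1141,32.2292) → (164.2281,101.9664) → (195.1467,193.1665) → (202.0667,27.3153) → (234.3367,152.0254), returning to the start.

Shape 4 is a circle drawn with `<circle>`. Its stroke #008000 means cut at S764, F678. After flipping Y the toolpath is (143.4573,28.7892) → (135.2272,43.0442) → (118.7670,43.0442) → (110.5369,28.7892) → (118.7670,14.5342) → (135.2272,14.5342) → (143.4573,28.7892), returning to the start.

Shape 5 is a quadratic bezier drawn with `<path>`. Its stroke #0000ff means score at S552, F1624. After flipping Y the toolpath is (214.0360,21.1346) → (158.7337,47.2101) → (105.1448,79.6962) → (53.2692,118.5929).

Shape 6 is a regular polygon drawn with `<polygon>`. Its stroke #008000 means cut at S764, F678. After flipping Y the toolpath is (98.3582,129.9401) → (174.6443,168.2433) → (234.6465,107.5273) → (195.4438,31.6995) → (111.2131,45.5514) → (98.3582,129.9401), returning to the start.

G21
G90
G00 X106.5092 Y17.2289
M3 S764
G1 X89.7563 Y59.4749 F678
G1 X57.9270 Y121.6182 F678
G1 X48.2582 Y159.6944 F678
M5
G00 X127.7802 Y189.3062
M3 S552
G1 X154.0057 Y81.9068 F1624
M5
G00 X234.3367 Y152.0254
M3 S200
G1 X102.6456 Y95.7736 F3118
G1 X157.1141 Y32.2292 F3118
G1 X164.2281 Y101.9664 F3118
G1 X195.1467 Y193.1665 F3118
G1 X202.0667 Y27.3153 F3118
G1 X234.3367 Y152.0254 F3118
M5
G00 X143.4573 Y28.7892
M3 S764
G1 X135.2272 Y43.0442 F678
G1 X118.7670 Y43.0442 F678
G1 X110.5369 Y28.7892 F678
G1 X118.7670 Y14.5342 F678
G1 X135.2272 Y14.5342 F678
G1 X143.4573 Y28.7892 F678
M5
G00 X214.0360 Y21.1346
M3 S552
G1 X158.7337 Y47.2101 F1624
G1 X105.1448 Y79.6962 F1624
G1 X53.2692 Y118.5929 F1624
M5
G00 X98.3582 Y129.9401
M3 S764
G1 X174.6443 Y168.2433 F678
G1 X234.6465 Y107.5273 F678
G1 X195.4438 Y31.6995 F678
G1 X111.2131 Y45.5514 F678
G1 X98.3582 Y129.9401 F678
M5
G00 X0.0000 Y0.0000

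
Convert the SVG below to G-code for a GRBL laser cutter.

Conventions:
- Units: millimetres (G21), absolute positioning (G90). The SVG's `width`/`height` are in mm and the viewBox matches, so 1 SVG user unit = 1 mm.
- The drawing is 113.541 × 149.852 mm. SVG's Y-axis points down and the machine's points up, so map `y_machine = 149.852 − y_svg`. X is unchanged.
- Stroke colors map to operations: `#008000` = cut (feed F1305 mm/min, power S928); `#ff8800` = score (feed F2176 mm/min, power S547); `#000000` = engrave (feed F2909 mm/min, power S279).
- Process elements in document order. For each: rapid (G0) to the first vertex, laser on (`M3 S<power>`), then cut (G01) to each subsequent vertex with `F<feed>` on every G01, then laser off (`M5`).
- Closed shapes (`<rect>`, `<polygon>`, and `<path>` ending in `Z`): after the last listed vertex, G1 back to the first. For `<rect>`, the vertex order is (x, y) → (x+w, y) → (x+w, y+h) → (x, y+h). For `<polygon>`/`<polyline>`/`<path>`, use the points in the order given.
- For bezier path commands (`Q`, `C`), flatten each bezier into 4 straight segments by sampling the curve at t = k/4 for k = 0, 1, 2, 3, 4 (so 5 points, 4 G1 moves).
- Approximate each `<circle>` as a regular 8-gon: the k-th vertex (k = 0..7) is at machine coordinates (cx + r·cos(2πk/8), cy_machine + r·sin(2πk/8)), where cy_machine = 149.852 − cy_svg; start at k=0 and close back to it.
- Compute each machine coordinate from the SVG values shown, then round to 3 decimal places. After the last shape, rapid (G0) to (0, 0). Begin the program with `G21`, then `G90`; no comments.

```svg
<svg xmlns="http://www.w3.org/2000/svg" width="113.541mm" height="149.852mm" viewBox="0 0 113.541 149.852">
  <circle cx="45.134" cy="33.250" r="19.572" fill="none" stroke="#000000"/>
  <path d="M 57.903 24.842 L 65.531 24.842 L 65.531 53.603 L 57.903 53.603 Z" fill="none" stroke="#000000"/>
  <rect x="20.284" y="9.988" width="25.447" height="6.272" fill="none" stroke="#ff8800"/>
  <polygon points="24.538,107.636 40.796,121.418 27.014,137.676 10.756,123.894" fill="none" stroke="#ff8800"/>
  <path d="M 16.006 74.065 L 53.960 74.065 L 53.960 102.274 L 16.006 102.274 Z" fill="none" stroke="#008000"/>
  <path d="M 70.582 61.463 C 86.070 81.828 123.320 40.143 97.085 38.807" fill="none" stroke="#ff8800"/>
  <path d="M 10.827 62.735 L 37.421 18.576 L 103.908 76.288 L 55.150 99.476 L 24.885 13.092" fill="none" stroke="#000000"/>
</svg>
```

G21
G90
G0 X64.706 Y116.602
M3 S279
G01 X58.973 Y130.441 F2909
G01 X45.134 Y136.174 F2909
G01 X31.295 Y130.441 F2909
G01 X25.562 Y116.602 F2909
G01 X31.295 Y102.763 F2909
G01 X45.134 Y97.030 F2909
G01 X58.973 Y102.763 F2909
G01 X64.706 Y116.602 F2909
M5
G0 X57.903 Y125.010
M3 S279
G01 X65.531 Y125.010 F2909
G01 X65.531 Y96.249 F2909
G01 X57.903 Y96.249 F2909
G01 X57.903 Y125.010 F2909
M5
G0 X20.284 Y139.864
M3 S547
G01 X45.731 Y139.864 F2176
G01 X45.731 Y133.592 F2176
G01 X20.284 Y133.592 F2176
G01 X20.284 Y139.864 F2176
M5
G0 X24.538 Y42.216
M3 S547
G01 X40.796 Y28.434 F2176
G01 X27.014 Y12.176 F2176
G01 X10.756 Y25.958 F2176
G01 X24.538 Y42.216 F2176
M5
G0 X16.006 Y75.787
M3 S928
G01 X53.960 Y75.787 F1305
G01 X53.960 Y47.578 F1305
G01 X16.006 Y47.578 F1305
G01 X16.006 Y75.787 F1305
M5
G0 X70.582 Y88.389
M3 S547
G01 X84.946 Y83.150 F2176
G01 X99.480 Y91.579 F2176
G01 X106.190 Y104.078 F2176
G01 X97.085 Y111.045 F2176
M5
G0 X10.827 Y87.117
M3 S279
G01 X37.421 Y131.276 F2909
G01 X103.908 Y73.564 F2909
G01 X55.150 Y50.376 F2909
G01 X24.885 Y136.760 F2909
M5
G0 X0.000 Y0.000

Since the viewBox matches the mm dimensions, user units are millimetres directly. The only transform is the Y-flip y_m = 149.852 − y_svg.

Shape 1 is a circle drawn with `<circle>`. Its stroke #000000 means engrave at S279, F2909. After flipping Y the toolpath is (64.706,116.602) → (58.973,130.441) → (45.134,136.174) → (31.295,130.441) → (25.562,116.602) → (31.295,102.763) → (45.134,97.030) → (58.973,102.763) → (64.706,116.602), returning to the start.

Shape 2 is a rectangle drawn with `<path>`. Its stroke #000000 means engrave at S279, F2909. After flipping Y the toolpath is (57.903,125.010) → (65.531,125.010) → (65.531,96.249) → (57.903,96.249) → (57.903,125.010), returning to the start.

Shape 3 is a rectangle drawn with `<rect>`. Its stroke #ff8800 means score at S547, F2176. After flipping Y the toolpath is (20.284,139.864) → (45.731,139.864) → (45.731,133.592) → (20.284,133.592) → (20.284,139.864), returning to the start.

Shape 4 is a regular polygon drawn with `<polygon>`. Its stroke #ff8800 means score at S547, F2176. After flipping Y the toolpath is (24.538,42.216) → (40.796,28.434) → (27.014,12.176) → (10.756,25.958) → (24.538,42.216), returning to the start.

Shape 5 is a rectangle drawn with `<path>`. Its stroke #008000 means cut at S928, F1305. After flipping Y the toolpath is (16.006,75.787) → (53.960,75.787) → (53.960,47.578) → (16.006,47.578) → (16.006,75.787), returning to the start.

Shape 6 is a cubic bezier drawn with `<path>`. Its stroke #ff8800 means score at S547, F2176. After flipping Y the toolpath is (70.582,88.389) → (84.946,83.150) → (99.480,91.579) → (106.190,104.078) → (97.085,111.045).

Shape 7 is a open polyline drawn with `<path>`. Its stroke #000000 means engrave at S279, F2909. After flipping Y the toolpath is (10.827,87.117) → (37.421,131.276) → (103.908,73.564) → (55.150,50.376) → (24.885,136.760).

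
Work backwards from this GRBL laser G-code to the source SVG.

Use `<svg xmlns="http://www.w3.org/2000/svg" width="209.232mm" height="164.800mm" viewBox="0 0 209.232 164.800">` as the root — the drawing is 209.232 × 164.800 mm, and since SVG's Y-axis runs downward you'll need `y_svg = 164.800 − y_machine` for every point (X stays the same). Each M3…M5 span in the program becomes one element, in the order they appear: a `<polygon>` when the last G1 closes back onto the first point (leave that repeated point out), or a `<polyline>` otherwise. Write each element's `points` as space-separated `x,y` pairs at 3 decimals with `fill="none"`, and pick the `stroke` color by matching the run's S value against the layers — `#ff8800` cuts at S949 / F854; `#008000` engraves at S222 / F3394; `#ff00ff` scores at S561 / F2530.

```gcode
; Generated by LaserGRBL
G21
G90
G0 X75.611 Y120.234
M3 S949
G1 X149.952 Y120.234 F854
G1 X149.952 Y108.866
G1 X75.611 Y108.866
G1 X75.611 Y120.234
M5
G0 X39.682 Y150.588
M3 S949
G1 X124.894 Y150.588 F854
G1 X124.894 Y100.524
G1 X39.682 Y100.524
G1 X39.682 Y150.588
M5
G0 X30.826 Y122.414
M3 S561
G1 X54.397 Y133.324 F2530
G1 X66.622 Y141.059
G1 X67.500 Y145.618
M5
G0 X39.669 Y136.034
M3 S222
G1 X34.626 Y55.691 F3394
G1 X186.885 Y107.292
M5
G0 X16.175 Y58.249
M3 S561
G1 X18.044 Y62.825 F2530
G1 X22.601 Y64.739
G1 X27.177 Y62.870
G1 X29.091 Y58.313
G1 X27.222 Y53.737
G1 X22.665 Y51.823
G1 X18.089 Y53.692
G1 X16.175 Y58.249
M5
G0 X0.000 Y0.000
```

<svg xmlns="http://www.w3.org/2000/svg" width="209.232mm" height="164.800mm" viewBox="0 0 209.232 164.800">
  <polygon points="75.611,44.566 149.952,44.566 149.952,55.934 75.611,55.934" fill="none" stroke="#ff8800"/>
  <polygon points="39.682,14.212 124.894,14.212 124.894,64.276 39.682,64.276" fill="none" stroke="#ff8800"/>
  <polyline points="30.826,42.386 54.397,31.476 66.622,23.741 67.500,19.182" fill="none" stroke="#ff00ff"/>
  <polyline points="39.669,28.766 34.626,109.109 186.885,57.508" fill="none" stroke="#008000"/>
  <polygon points="16.175,106.551 18.044,101.975 22.601,100.061 27.177,101.930 29.091,106.487 27.222,111.063 22.665,112.977 18.089,111.108" fill="none" stroke="#ff00ff"/>
</svg>

y_svg = 164.800 − y_m.

[1] S949→`#ff8800` (cut); closed run; points: 75.611,44.566 149.952,44.566 149.952,55.934 75.611,55.934

[2] S949→`#ff8800` (cut); closed run; points: 39.682,14.212 124.894,14.212 124.894,64.276 39.682,64.276

[3] S561→`#ff00ff` (score); open run; points: 30.826,42.386 54.397,31.476 66.622,23.741 67.500,19.182

[4] S222→`#008000` (engrave); open run; points: 39.669,28.766 34.626,109.109 186.885,57.508

[5] S561→`#ff00ff` (score); closed run; points: 16.175,106.551 18.044,101.975 22.601,100.061 27.177,101.930 29.091,106.487 27.222,111.063 22.665,112.977 18.089,111.108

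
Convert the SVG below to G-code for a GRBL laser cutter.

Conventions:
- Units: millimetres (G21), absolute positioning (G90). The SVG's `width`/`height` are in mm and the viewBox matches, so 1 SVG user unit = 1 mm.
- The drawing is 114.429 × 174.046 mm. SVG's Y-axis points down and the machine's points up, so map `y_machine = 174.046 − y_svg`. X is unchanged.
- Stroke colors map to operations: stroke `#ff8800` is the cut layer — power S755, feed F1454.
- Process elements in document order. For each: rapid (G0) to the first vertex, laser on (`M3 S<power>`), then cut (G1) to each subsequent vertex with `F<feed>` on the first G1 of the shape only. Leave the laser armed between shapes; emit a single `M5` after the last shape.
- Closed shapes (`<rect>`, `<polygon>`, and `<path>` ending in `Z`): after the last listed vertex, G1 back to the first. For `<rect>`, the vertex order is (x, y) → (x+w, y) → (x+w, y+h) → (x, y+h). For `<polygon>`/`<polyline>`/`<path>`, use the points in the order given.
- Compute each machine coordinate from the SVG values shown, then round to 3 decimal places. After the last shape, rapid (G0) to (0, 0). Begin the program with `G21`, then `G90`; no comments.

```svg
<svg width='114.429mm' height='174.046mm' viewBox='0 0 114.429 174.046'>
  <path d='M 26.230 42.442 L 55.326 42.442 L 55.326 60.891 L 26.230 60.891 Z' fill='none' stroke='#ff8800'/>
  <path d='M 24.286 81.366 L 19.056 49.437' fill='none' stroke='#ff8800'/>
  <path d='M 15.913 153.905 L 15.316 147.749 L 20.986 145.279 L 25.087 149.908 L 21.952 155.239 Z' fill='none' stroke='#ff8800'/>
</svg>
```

1 u = 1 mm; y_m = 174.046 − y.

[1] `<path>` rectangle, #ff8800→cut S755 F1454: (26.230,131.604) → (55.326,131.604) → (55.326,113.155) → (26.230,113.155) → (26.230,131.604) (closed)

[2] `<path>` line segment, #ff8800→cut S755 F1454: (24.286,92.680) → (19.056,124.609)

[3] `<path>` regular polygon, #ff8800→cut S755 F1454: (15.913,20.141) → (15.316,26.297) → (20.986,28.767) → (25.087,24.138) → (21.952,18.807) → (15.913,20.141) (closed)

G21
G90
G0 X26.230 Y131.604
M3 S755
G1 X55.326 Y131.604 F1454
G1 X55.326 Y113.155
G1 X26.230 Y113.155
G1 X26.230 Y131.604
G0 X24.286 Y92.680
M3 S755
G1 X19.056 Y124.609 F1454
G0 X15.913 Y20.141
M3 S755
G1 X15.316 Y26.297 F1454
G1 X20.986 Y28.767
G1 X25.087 Y24.138
G1 X21.952 Y18.807
G1 X15.913 Y20.141
M5
G0 X0.000 Y0.000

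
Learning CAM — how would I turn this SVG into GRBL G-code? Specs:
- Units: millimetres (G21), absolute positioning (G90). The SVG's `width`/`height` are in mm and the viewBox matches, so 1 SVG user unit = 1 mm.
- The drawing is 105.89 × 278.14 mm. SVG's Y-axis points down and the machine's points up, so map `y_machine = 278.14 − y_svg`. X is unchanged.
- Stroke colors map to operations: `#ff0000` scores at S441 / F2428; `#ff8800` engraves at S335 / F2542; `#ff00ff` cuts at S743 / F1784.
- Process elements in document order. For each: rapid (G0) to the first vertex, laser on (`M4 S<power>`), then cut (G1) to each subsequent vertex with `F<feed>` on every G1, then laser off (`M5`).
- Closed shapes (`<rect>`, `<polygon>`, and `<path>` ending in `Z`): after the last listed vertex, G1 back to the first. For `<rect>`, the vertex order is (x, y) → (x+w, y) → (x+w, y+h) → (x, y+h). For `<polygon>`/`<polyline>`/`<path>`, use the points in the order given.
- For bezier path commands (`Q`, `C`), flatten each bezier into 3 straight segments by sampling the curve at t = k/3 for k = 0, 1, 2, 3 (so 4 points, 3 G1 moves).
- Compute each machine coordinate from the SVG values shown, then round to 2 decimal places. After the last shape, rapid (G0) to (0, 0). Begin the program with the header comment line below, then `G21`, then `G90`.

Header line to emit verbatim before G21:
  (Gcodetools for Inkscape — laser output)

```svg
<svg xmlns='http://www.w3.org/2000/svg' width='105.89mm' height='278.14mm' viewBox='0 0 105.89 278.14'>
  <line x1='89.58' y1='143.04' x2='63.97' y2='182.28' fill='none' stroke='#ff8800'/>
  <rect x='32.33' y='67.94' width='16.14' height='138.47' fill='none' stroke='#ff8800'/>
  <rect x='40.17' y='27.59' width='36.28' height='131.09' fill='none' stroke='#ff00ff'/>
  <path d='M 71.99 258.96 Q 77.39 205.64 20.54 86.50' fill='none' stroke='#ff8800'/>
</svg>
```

(Gcodetools for Inkscape — laser output)
G21
G90
G0 X89.58 Y135.10
M4 S335
G1 X63.97 Y95.86 F2542
M5
G0 X32.33 Y210.20
M4 S335
G1 X48.47 Y210.20 F2542
G1 X48.47 Y71.73 F2542
G1 X32.33 Y71.73 F2542
G1 X32.33 Y210.20 F2542
M5
G0 X40.17 Y250.55
M4 S743
G1 X76.45 Y250.55 F1784
G1 X76.45 Y119.46 F1784
G1 X40.17 Y119.46 F1784
G1 X40.17 Y250.55 F1784
M5
G0 X71.99 Y19.18
M4 S335
G1 X68.67 Y62.04 F2542
G1 X51.52 Y119.53 F2542
G1 X20.54 Y191.64 F2542
M5
G0 X0.00 Y0.00

Since the viewBox matches the mm dimensions, user units are millimetres directly. The only transform is the Y-flip y_m = 278.14 − y_svg.

Shape 1 is a line segment drawn with `<line>`. Its stroke #ff8800 means engrave at S335, F2542. After flipping Y the toolpath is (89.58,135.10) → (63.97,95.86).

Shape 2 is a rectangle drawn with `<rect>`. Its stroke #ff8800 means engrave at S335, F2542. After flipping Y the toolpath is (32.33,210.20) → (48.47,210.20) → (48.47,71.73) → (32.33,71.73) → (32.33,210.20), returning to the start.

Shape 3 is a rectangle drawn with `<rect>`. Its stroke #ff00ff means cut at S743, F1784. After flipping Y the toolpath is (40.17,250.55) → (76.45,250.55) → (76.45,119.46) → (40.17,119.46) → (40.17,250.55), returning to the start.

Shape 4 is a quadratic bezier drawn with `<path>`. Its stroke #ff8800 means engrave at S335, F2542. After flipping Y the toolpath is (71.99,19.18) → (68.67,62.04) → (51.52,119.53) → (20.54,191.64).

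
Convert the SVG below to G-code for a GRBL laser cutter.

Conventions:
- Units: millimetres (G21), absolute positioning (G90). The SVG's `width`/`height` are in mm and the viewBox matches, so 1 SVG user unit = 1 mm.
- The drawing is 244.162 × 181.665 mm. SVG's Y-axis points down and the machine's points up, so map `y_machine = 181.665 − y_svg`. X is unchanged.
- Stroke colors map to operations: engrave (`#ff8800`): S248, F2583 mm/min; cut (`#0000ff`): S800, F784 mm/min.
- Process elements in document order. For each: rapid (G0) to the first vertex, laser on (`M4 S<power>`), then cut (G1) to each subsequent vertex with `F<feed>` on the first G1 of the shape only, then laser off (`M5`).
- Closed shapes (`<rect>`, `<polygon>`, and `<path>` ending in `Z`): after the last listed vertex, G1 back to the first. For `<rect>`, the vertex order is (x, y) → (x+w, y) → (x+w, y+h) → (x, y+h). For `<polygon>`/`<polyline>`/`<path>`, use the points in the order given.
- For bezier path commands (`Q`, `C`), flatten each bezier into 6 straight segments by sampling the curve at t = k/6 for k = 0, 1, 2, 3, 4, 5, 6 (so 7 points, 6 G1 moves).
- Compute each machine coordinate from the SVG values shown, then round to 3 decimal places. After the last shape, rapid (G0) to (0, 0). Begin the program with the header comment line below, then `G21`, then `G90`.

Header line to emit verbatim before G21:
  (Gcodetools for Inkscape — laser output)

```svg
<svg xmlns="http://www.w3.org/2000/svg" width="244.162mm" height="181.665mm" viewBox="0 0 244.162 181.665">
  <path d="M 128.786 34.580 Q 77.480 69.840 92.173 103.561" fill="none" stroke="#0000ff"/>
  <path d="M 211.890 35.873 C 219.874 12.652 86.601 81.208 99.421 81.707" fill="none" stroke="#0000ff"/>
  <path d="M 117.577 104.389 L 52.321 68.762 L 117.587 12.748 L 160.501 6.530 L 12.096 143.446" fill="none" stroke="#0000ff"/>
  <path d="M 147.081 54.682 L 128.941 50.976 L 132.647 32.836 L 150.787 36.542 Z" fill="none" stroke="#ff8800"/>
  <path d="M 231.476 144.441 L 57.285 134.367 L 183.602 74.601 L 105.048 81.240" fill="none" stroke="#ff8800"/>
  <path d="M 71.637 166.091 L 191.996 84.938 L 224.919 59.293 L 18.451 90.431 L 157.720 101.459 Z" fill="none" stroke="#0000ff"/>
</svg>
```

Since the viewBox matches the mm dimensions, user units are millimetres directly. The only transform is the Y-flip y_m = 181.665 − y_svg.

Shape 1 is a quadratic bezier drawn with `<path>`. Its stroke #0000ff means cut at S800, F784. After flipping Y the toolpath is (128.786,147.085) → (113.517,135.374) → (101.915,123.749) → (93.980,112.210) → (89.711,100.756) → (89.109,89.387) → (92.173,78.104).

Shape 2 is a cubic bezier drawn with `<path>`. Its stroke #0000ff means cut at S800, F784. After flipping Y the toolpath is (211.890,145.792) → (205.441,150.494) → (183.431,144.340) → (153.842,131.770) → (124.656,117.223) → (103.855,105.139) → (99.421,99.958).

Shape 3 is a open polyline drawn with `<path>`. Its stroke #0000ff means cut at S800, F784. After flipping Y the toolpath is (117.577,77.276) → (52.321,112.903) → (117.587,168.917) → (160.501,175.135) → (12.096,38.219).

Shape 4 is a regular polygon drawn with `<path>`. Its stroke #ff8800 means engrave at S248, F2583. After flipping Y the toolpath is (147.081,126.983) → (128.941,130.689) → (132.647,148.829) → (150.787,145.123) → (147.081,126.983), returning to the start.

Shape 5 is a open polyline drawn with `<path>`. Its stroke #ff8800 means engrave at S248, F2583. After flipping Y the toolpath is (231.476,37.224) → (57.285,47.298) → (183.602,107.064) → (105.048,100.425).

Shape 6 is a closed polygon drawn with `<path>`. Its stroke #0000ff means cut at S800, F784. After flipping Y the toolpath is (71.637,15.574) → (191.996,96.727) → (224.919,122.372) → (18.451,91.234) → (157.720,80.206) → (71.637,15.574), returning to the start.

(Gcodetools for Inkscape — laser output)
G21
G90
G0 X128.786 Y147.085
M4 S800
G1 X113.517 Y135.374 F784
G1 X101.915 Y123.749
G1 X93.980 Y112.210
G1 X89.711 Y100.756
G1 X89.109 Y89.387
G1 X92.173 Y78.104
M5
G0 X211.890 Y145.792
M4 S800
G1 X205.441 Y150.494 F784
G1 X183.431 Y144.340
G1 X153.842 Y131.770
G1 X124.656 Y117.223
G1 X103.855 Y105.139
G1 X99.421 Y99.958
M5
G0 X117.577 Y77.276
M4 S800
G1 X52.321 Y112.903 F784
G1 X117.587 Y168.917
G1 X160.501 Y175.135
G1 X12.096 Y38.219
M5
G0 X147.081 Y126.983
M4 S248
G1 X128.941 Y130.689 F2583
G1 X132.647 Y148.829
G1 X150.787 Y145.123
G1 X147.081 Y126.983
M5
G0 X231.476 Y37.224
M4 S248
G1 X57.285 Y47.298 F2583
G1 X183.602 Y107.064
G1 X105.048 Y100.425
M5
G0 X71.637 Y15.574
M4 S800
G1 X191.996 Y96.727 F784
G1 X224.919 Y122.372
G1 X18.451 Y91.234
G1 X157.720 Y80.206
G1 X71.637 Y15.574
M5
G0 X0.000 Y0.000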